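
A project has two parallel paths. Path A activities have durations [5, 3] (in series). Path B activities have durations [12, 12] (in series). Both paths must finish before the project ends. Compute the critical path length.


Path A total = 5 + 3 = 8
Path B total = 12 + 12 = 24
Critical path = longest path = max(8, 24) = 24

24


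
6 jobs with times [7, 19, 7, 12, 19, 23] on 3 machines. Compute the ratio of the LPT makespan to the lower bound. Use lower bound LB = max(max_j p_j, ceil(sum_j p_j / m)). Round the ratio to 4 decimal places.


LPT order: [23, 19, 19, 12, 7, 7]
Machine loads after assignment: [30, 31, 26]
LPT makespan = 31
Lower bound = max(max_job, ceil(total/3)) = max(23, 29) = 29
Ratio = 31 / 29 = 1.069

1.069


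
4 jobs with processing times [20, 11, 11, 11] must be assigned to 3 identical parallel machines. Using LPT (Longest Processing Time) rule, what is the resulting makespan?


Sort jobs in decreasing order (LPT): [20, 11, 11, 11]
Assign each job to the least loaded machine:
  Machine 1: jobs [20], load = 20
  Machine 2: jobs [11, 11], load = 22
  Machine 3: jobs [11], load = 11
Makespan = max load = 22

22


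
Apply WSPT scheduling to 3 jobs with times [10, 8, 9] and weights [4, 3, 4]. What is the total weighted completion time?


Compute p/w ratios and sort ascending (WSPT): [(9, 4), (10, 4), (8, 3)]
Compute weighted completion times:
  Job (p=9,w=4): C=9, w*C=4*9=36
  Job (p=10,w=4): C=19, w*C=4*19=76
  Job (p=8,w=3): C=27, w*C=3*27=81
Total weighted completion time = 193

193


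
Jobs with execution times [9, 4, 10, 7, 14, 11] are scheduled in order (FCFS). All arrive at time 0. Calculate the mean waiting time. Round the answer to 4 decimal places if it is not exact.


FCFS order (as given): [9, 4, 10, 7, 14, 11]
Waiting times:
  Job 1: wait = 0
  Job 2: wait = 9
  Job 3: wait = 13
  Job 4: wait = 23
  Job 5: wait = 30
  Job 6: wait = 44
Sum of waiting times = 119
Average waiting time = 119/6 = 19.8333

19.8333


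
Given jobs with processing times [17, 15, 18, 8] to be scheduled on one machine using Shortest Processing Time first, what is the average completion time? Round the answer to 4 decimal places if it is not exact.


Sort jobs by processing time (SPT order): [8, 15, 17, 18]
Compute completion times sequentially:
  Job 1: processing = 8, completes at 8
  Job 2: processing = 15, completes at 23
  Job 3: processing = 17, completes at 40
  Job 4: processing = 18, completes at 58
Sum of completion times = 129
Average completion time = 129/4 = 32.25

32.25


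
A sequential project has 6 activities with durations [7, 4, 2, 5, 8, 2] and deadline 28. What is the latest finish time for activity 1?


LF(activity 1) = deadline - sum of successor durations
Successors: activities 2 through 6 with durations [4, 2, 5, 8, 2]
Sum of successor durations = 21
LF = 28 - 21 = 7

7


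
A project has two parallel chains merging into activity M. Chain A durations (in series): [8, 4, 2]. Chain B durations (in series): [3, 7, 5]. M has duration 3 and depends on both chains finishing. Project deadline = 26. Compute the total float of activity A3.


Forward pass: ES(A3) = sum of predecessors on chain A = 12
EF = ES + duration = 12 + 2 = 14
Backward pass: LF(M) = deadline = 26; LS(M) = 26 - 3 = 23
LF(A3) = LS(M) - sum(successors on chain A) = 23 - 0 = 23
LS = LF - duration = 23 - 2 = 21
Total float = LS - ES = 21 - 12 = 9

9


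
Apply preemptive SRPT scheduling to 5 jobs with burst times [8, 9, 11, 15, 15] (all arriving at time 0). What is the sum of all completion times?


Since all jobs arrive at t=0, SRPT equals SPT ordering.
SPT order: [8, 9, 11, 15, 15]
Completion times:
  Job 1: p=8, C=8
  Job 2: p=9, C=17
  Job 3: p=11, C=28
  Job 4: p=15, C=43
  Job 5: p=15, C=58
Total completion time = 8 + 17 + 28 + 43 + 58 = 154

154


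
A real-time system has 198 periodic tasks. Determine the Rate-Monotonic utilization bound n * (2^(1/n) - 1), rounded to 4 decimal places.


Compute 2^(1/198) = 1.0035068781
Subtract 1: 1.0035068781 - 1 = 0.0035068781
Multiply by n: 198 * 0.0035068781 = 0.6943618638
Round to 4 dp: 0.6944

0.6944


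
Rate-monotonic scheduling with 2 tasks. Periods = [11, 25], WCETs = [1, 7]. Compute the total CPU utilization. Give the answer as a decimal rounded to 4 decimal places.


Compute individual utilizations (exact fractions):
  Task 1: C/T = 1/11 (approx. 0.0909)
  Task 2: C/T = 7/25 (approx. 0.28)
Total utilization U = 1/11 + 7/25 = 102/275
Rounded to 4 decimal places: U = 0.3709
RM (Liu & Layland) bound for 2 tasks = 0.828427; compare with U = 102/275 (approx. 0.370909)
U <= bound, so schedulable by RM sufficient condition.

0.3709


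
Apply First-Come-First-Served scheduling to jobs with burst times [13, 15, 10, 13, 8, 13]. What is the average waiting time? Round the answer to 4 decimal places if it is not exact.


FCFS order (as given): [13, 15, 10, 13, 8, 13]
Waiting times:
  Job 1: wait = 0
  Job 2: wait = 13
  Job 3: wait = 28
  Job 4: wait = 38
  Job 5: wait = 51
  Job 6: wait = 59
Sum of waiting times = 189
Average waiting time = 189/6 = 31.5

31.5


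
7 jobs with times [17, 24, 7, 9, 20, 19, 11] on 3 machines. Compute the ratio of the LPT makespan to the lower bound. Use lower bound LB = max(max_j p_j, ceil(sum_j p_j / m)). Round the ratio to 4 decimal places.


LPT order: [24, 20, 19, 17, 11, 9, 7]
Machine loads after assignment: [33, 38, 36]
LPT makespan = 38
Lower bound = max(max_job, ceil(total/3)) = max(24, 36) = 36
Ratio = 38 / 36 = 1.0556

1.0556


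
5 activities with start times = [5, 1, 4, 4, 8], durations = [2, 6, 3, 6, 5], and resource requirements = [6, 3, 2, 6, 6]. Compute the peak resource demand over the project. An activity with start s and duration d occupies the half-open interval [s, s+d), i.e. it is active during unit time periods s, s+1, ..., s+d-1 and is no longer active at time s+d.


Each activity i is active on [start_i, start_i + duration_i).
Compute total resource usage per time slot:
  t=0: active resources = [], total = 0
  t=1: active resources = [3], total = 3
  t=2: active resources = [3], total = 3
  t=3: active resources = [3], total = 3
  t=4: active resources = [3, 2, 6], total = 11
  t=5: active resources = [6, 3, 2, 6], total = 17
  t=6: active resources = [6, 3, 2, 6], total = 17
  t=7: active resources = [6], total = 6
  t=8: active resources = [6, 6], total = 12
  t=9: active resources = [6, 6], total = 12
  t=10: active resources = [6], total = 6
  t=11: active resources = [6], total = 6
  t=12: active resources = [6], total = 6
Peak resource demand = 17

17


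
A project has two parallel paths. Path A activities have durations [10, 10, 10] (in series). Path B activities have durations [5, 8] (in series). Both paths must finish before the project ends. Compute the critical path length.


Path A total = 10 + 10 + 10 = 30
Path B total = 5 + 8 = 13
Critical path = longest path = max(30, 13) = 30

30


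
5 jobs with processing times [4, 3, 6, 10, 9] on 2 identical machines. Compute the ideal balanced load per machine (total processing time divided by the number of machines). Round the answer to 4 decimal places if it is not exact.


Total processing time = 4 + 3 + 6 + 10 + 9 = 32
Number of machines = 2
Ideal balanced load = 32 / 2 = 16.0

16.0


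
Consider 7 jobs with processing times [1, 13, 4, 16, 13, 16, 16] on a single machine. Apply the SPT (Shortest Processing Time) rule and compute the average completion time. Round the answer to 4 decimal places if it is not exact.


Sort jobs by processing time (SPT order): [1, 4, 13, 13, 16, 16, 16]
Compute completion times sequentially:
  Job 1: processing = 1, completes at 1
  Job 2: processing = 4, completes at 5
  Job 3: processing = 13, completes at 18
  Job 4: processing = 13, completes at 31
  Job 5: processing = 16, completes at 47
  Job 6: processing = 16, completes at 63
  Job 7: processing = 16, completes at 79
Sum of completion times = 244
Average completion time = 244/7 = 34.8571

34.8571


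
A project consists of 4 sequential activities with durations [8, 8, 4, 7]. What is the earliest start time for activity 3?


Activity 3 starts after activities 1 through 2 complete.
Predecessor durations: [8, 8]
ES = 8 + 8 = 16

16


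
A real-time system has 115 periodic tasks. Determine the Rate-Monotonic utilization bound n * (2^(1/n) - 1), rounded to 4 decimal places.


Compute 2^(1/115) = 1.0060455679
Subtract 1: 1.0060455679 - 1 = 0.0060455679
Multiply by n: 115 * 0.0060455679 = 0.6952403085
Round to 4 dp: 0.6952

0.6952


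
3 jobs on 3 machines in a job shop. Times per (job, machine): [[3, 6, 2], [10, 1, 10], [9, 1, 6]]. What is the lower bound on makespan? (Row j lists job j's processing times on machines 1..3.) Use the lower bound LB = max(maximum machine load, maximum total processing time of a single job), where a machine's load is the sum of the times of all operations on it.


Machine loads:
  Machine 1: 3 + 10 + 9 = 22
  Machine 2: 6 + 1 + 1 = 8
  Machine 3: 2 + 10 + 6 = 18
Max machine load = 22
Job totals:
  Job 1: 11
  Job 2: 21
  Job 3: 16
Max job total = 21
Lower bound = max(22, 21) = 22

22


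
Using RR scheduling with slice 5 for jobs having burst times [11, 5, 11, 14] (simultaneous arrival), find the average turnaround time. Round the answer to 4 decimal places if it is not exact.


Time quantum = 5
Execution trace:
  J1 runs 5 units, time = 5
  J2 runs 5 units, time = 10
  J3 runs 5 units, time = 15
  J4 runs 5 units, time = 20
  J1 runs 5 units, time = 25
  J3 runs 5 units, time = 30
  J4 runs 5 units, time = 35
  J1 runs 1 units, time = 36
  J3 runs 1 units, time = 37
  J4 runs 4 units, time = 41
Finish times: [36, 10, 37, 41]
Average turnaround = 124/4 = 31.0

31.0


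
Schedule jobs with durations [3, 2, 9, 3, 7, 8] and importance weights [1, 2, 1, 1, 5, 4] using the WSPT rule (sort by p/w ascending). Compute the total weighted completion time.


Compute p/w ratios and sort ascending (WSPT): [(2, 2), (7, 5), (8, 4), (3, 1), (3, 1), (9, 1)]
Compute weighted completion times:
  Job (p=2,w=2): C=2, w*C=2*2=4
  Job (p=7,w=5): C=9, w*C=5*9=45
  Job (p=8,w=4): C=17, w*C=4*17=68
  Job (p=3,w=1): C=20, w*C=1*20=20
  Job (p=3,w=1): C=23, w*C=1*23=23
  Job (p=9,w=1): C=32, w*C=1*32=32
Total weighted completion time = 192

192


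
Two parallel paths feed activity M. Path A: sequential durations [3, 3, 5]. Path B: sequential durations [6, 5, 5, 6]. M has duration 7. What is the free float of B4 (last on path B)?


ES(B4) = sum of predecessors on chain B = 16
EF(B4) = ES + duration = 16 + 6 = 22
Successor of B4 is M. ES(M) = max(sum(A), sum(B)) = max(11, 22) = 22
Free float = ES(successor) - EF(current) = 22 - 22 = 0

0


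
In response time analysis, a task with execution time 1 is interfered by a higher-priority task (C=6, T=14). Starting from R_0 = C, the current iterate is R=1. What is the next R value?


R_next = C + ceil(R_prev / T_hp) * C_hp
ceil(1 / 14) = ceil(0.0714) = 1
Interference = 1 * 6 = 6
R_next = 1 + 6 = 7

7


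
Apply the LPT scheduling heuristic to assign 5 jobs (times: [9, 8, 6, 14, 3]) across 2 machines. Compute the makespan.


Sort jobs in decreasing order (LPT): [14, 9, 8, 6, 3]
Assign each job to the least loaded machine:
  Machine 1: jobs [14, 6], load = 20
  Machine 2: jobs [9, 8, 3], load = 20
Makespan = max load = 20

20


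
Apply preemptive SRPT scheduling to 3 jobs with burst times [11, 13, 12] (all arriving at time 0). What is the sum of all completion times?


Since all jobs arrive at t=0, SRPT equals SPT ordering.
SPT order: [11, 12, 13]
Completion times:
  Job 1: p=11, C=11
  Job 2: p=12, C=23
  Job 3: p=13, C=36
Total completion time = 11 + 23 + 36 = 70

70


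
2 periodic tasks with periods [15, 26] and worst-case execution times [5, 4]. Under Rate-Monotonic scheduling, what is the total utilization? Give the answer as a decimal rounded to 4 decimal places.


Compute individual utilizations (exact fractions):
  Task 1: C/T = 5/15 = 1/3 (approx. 0.3333)
  Task 2: C/T = 4/26 = 2/13 (approx. 0.1538)
Total utilization U = 1/3 + 2/13 = 19/39
Rounded to 4 decimal places: U = 0.4872
RM (Liu & Layland) bound for 2 tasks = 0.828427; compare with U = 19/39 (approx. 0.487179)
U <= bound, so schedulable by RM sufficient condition.

0.4872


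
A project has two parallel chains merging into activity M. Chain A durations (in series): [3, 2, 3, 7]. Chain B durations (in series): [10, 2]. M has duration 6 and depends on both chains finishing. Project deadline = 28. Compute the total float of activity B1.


Forward pass: ES(B1) = sum of predecessors on chain B = 0
EF = ES + duration = 0 + 10 = 10
Backward pass: LF(M) = deadline = 28; LS(M) = 28 - 6 = 22
LF(B1) = LS(M) - sum(successors on chain B) = 22 - 2 = 20
LS = LF - duration = 20 - 10 = 10
Total float = LS - ES = 10 - 0 = 10

10


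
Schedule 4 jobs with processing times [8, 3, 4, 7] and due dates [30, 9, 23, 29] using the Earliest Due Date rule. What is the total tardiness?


Sort by due date (EDD order): [(3, 9), (4, 23), (7, 29), (8, 30)]
Compute completion times and tardiness:
  Job 1: p=3, d=9, C=3, tardiness=max(0,3-9)=0
  Job 2: p=4, d=23, C=7, tardiness=max(0,7-23)=0
  Job 3: p=7, d=29, C=14, tardiness=max(0,14-29)=0
  Job 4: p=8, d=30, C=22, tardiness=max(0,22-30)=0
Total tardiness = 0

0


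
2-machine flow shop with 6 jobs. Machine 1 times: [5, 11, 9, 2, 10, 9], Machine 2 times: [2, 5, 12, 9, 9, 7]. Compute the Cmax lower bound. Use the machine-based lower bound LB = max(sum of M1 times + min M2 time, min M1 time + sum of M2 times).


LB1 = sum(M1 times) + min(M2 times) = 46 + 2 = 48
LB2 = min(M1 times) + sum(M2 times) = 2 + 44 = 46
Lower bound = max(LB1, LB2) = max(48, 46) = 48

48


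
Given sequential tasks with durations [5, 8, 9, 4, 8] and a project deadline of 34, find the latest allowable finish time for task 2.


LF(activity 2) = deadline - sum of successor durations
Successors: activities 3 through 5 with durations [9, 4, 8]
Sum of successor durations = 21
LF = 34 - 21 = 13

13


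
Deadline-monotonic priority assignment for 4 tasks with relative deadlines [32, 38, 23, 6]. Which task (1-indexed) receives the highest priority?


Sort tasks by relative deadline (ascending):
  Task 4: deadline = 6
  Task 3: deadline = 23
  Task 1: deadline = 32
  Task 2: deadline = 38
Priority order (highest first): [4, 3, 1, 2]
Highest priority task = 4

4


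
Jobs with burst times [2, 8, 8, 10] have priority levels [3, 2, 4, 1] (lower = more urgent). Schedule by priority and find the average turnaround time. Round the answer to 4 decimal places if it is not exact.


Sort by priority (ascending = highest first):
Order: [(1, 10), (2, 8), (3, 2), (4, 8)]
Completion times:
  Priority 1, burst=10, C=10
  Priority 2, burst=8, C=18
  Priority 3, burst=2, C=20
  Priority 4, burst=8, C=28
Average turnaround = 76/4 = 19.0

19.0


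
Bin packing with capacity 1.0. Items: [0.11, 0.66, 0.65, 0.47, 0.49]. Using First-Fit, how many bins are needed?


Place items sequentially using First-Fit:
  Item 0.11 -> new Bin 1
  Item 0.66 -> Bin 1 (now 0.77)
  Item 0.65 -> new Bin 2
  Item 0.47 -> new Bin 3
  Item 0.49 -> Bin 3 (now 0.96)
Total bins used = 3

3


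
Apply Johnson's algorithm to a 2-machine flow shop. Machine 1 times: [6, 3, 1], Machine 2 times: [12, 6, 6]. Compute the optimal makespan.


Apply Johnson's rule:
  Group 1 (a <= b): [(3, 1, 6), (2, 3, 6), (1, 6, 12)]
  Group 2 (a > b): []
Optimal job order: [3, 2, 1]
Schedule:
  Job 3: M1 done at 1, M2 done at 7
  Job 2: M1 done at 4, M2 done at 13
  Job 1: M1 done at 10, M2 done at 25
Makespan = 25

25


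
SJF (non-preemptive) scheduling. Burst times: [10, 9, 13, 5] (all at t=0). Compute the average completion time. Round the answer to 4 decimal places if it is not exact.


SJF order (ascending): [5, 9, 10, 13]
Completion times:
  Job 1: burst=5, C=5
  Job 2: burst=9, C=14
  Job 3: burst=10, C=24
  Job 4: burst=13, C=37
Average completion = 80/4 = 20.0

20.0


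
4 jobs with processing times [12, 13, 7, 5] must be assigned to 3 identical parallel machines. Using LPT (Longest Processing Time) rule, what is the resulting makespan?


Sort jobs in decreasing order (LPT): [13, 12, 7, 5]
Assign each job to the least loaded machine:
  Machine 1: jobs [13], load = 13
  Machine 2: jobs [12], load = 12
  Machine 3: jobs [7, 5], load = 12
Makespan = max load = 13

13


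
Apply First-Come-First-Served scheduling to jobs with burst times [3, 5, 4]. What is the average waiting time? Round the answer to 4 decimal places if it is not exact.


FCFS order (as given): [3, 5, 4]
Waiting times:
  Job 1: wait = 0
  Job 2: wait = 3
  Job 3: wait = 8
Sum of waiting times = 11
Average waiting time = 11/3 = 3.6667

3.6667


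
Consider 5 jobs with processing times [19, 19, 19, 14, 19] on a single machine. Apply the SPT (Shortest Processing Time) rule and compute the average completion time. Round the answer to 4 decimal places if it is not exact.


Sort jobs by processing time (SPT order): [14, 19, 19, 19, 19]
Compute completion times sequentially:
  Job 1: processing = 14, completes at 14
  Job 2: processing = 19, completes at 33
  Job 3: processing = 19, completes at 52
  Job 4: processing = 19, completes at 71
  Job 5: processing = 19, completes at 90
Sum of completion times = 260
Average completion time = 260/5 = 52.0

52.0


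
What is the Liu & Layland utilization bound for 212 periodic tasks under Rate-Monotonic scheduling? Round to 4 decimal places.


Compute 2^(1/212) = 1.0032749130
Subtract 1: 1.0032749130 - 1 = 0.0032749130
Multiply by n: 212 * 0.0032749130 = 0.6942815560
Round to 4 dp: 0.6943

0.6943


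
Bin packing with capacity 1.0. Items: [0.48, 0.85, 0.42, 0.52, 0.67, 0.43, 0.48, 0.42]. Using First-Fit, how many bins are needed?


Place items sequentially using First-Fit:
  Item 0.48 -> new Bin 1
  Item 0.85 -> new Bin 2
  Item 0.42 -> Bin 1 (now 0.9)
  Item 0.52 -> new Bin 3
  Item 0.67 -> new Bin 4
  Item 0.43 -> Bin 3 (now 0.95)
  Item 0.48 -> new Bin 5
  Item 0.42 -> Bin 5 (now 0.9)
Total bins used = 5

5


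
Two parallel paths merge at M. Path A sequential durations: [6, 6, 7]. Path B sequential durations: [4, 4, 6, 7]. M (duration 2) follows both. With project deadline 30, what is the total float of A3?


Forward pass: ES(A3) = sum of predecessors on chain A = 12
EF = ES + duration = 12 + 7 = 19
Backward pass: LF(M) = deadline = 30; LS(M) = 30 - 2 = 28
LF(A3) = LS(M) - sum(successors on chain A) = 28 - 0 = 28
LS = LF - duration = 28 - 7 = 21
Total float = LS - ES = 21 - 12 = 9

9


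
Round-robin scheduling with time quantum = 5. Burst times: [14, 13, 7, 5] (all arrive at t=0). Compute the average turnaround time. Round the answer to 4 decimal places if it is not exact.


Time quantum = 5
Execution trace:
  J1 runs 5 units, time = 5
  J2 runs 5 units, time = 10
  J3 runs 5 units, time = 15
  J4 runs 5 units, time = 20
  J1 runs 5 units, time = 25
  J2 runs 5 units, time = 30
  J3 runs 2 units, time = 32
  J1 runs 4 units, time = 36
  J2 runs 3 units, time = 39
Finish times: [36, 39, 32, 20]
Average turnaround = 127/4 = 31.75

31.75


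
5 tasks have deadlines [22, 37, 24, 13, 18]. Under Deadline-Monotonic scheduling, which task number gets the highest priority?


Sort tasks by relative deadline (ascending):
  Task 4: deadline = 13
  Task 5: deadline = 18
  Task 1: deadline = 22
  Task 3: deadline = 24
  Task 2: deadline = 37
Priority order (highest first): [4, 5, 1, 3, 2]
Highest priority task = 4

4


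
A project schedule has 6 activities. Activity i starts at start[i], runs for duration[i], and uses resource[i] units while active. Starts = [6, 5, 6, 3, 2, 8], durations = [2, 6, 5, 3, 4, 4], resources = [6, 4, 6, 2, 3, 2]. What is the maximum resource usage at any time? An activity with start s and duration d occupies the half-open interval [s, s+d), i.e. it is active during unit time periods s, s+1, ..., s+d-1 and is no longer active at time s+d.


Each activity i is active on [start_i, start_i + duration_i).
Compute total resource usage per time slot:
  t=0: active resources = [], total = 0
  t=1: active resources = [], total = 0
  t=2: active resources = [3], total = 3
  t=3: active resources = [2, 3], total = 5
  t=4: active resources = [2, 3], total = 5
  t=5: active resources = [4, 2, 3], total = 9
  t=6: active resources = [6, 4, 6], total = 16
  t=7: active resources = [6, 4, 6], total = 16
  t=8: active resources = [4, 6, 2], total = 12
  t=9: active resources = [4, 6, 2], total = 12
  t=10: active resources = [4, 6, 2], total = 12
  t=11: active resources = [2], total = 2
Peak resource demand = 16

16


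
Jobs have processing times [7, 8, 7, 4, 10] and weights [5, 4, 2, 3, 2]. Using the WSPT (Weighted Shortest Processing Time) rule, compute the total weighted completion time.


Compute p/w ratios and sort ascending (WSPT): [(4, 3), (7, 5), (8, 4), (7, 2), (10, 2)]
Compute weighted completion times:
  Job (p=4,w=3): C=4, w*C=3*4=12
  Job (p=7,w=5): C=11, w*C=5*11=55
  Job (p=8,w=4): C=19, w*C=4*19=76
  Job (p=7,w=2): C=26, w*C=2*26=52
  Job (p=10,w=2): C=36, w*C=2*36=72
Total weighted completion time = 267

267


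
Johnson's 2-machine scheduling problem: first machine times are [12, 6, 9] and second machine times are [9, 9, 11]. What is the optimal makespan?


Apply Johnson's rule:
  Group 1 (a <= b): [(2, 6, 9), (3, 9, 11)]
  Group 2 (a > b): [(1, 12, 9)]
Optimal job order: [2, 3, 1]
Schedule:
  Job 2: M1 done at 6, M2 done at 15
  Job 3: M1 done at 15, M2 done at 26
  Job 1: M1 done at 27, M2 done at 36
Makespan = 36

36


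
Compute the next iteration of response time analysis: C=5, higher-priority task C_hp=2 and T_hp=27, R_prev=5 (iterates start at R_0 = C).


R_next = C + ceil(R_prev / T_hp) * C_hp
ceil(5 / 27) = ceil(0.1852) = 1
Interference = 1 * 2 = 2
R_next = 5 + 2 = 7

7


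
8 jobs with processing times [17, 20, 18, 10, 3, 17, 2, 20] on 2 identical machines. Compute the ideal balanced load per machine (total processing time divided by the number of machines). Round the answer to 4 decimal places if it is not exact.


Total processing time = 17 + 20 + 18 + 10 + 3 + 17 + 2 + 20 = 107
Number of machines = 2
Ideal balanced load = 107 / 2 = 53.5

53.5


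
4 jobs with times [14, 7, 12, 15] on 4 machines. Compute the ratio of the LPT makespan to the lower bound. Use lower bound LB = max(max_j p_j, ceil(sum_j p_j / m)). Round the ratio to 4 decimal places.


LPT order: [15, 14, 12, 7]
Machine loads after assignment: [15, 14, 12, 7]
LPT makespan = 15
Lower bound = max(max_job, ceil(total/4)) = max(15, 12) = 15
Ratio = 15 / 15 = 1.0

1.0


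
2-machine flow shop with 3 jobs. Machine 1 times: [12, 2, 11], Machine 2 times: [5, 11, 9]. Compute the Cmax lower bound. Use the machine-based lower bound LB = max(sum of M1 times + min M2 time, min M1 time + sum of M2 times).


LB1 = sum(M1 times) + min(M2 times) = 25 + 5 = 30
LB2 = min(M1 times) + sum(M2 times) = 2 + 25 = 27
Lower bound = max(LB1, LB2) = max(30, 27) = 30

30


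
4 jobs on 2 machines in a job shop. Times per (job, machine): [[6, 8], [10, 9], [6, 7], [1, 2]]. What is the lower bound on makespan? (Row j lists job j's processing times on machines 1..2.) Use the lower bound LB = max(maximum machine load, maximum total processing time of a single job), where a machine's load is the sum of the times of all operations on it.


Machine loads:
  Machine 1: 6 + 10 + 6 + 1 = 23
  Machine 2: 8 + 9 + 7 + 2 = 26
Max machine load = 26
Job totals:
  Job 1: 14
  Job 2: 19
  Job 3: 13
  Job 4: 3
Max job total = 19
Lower bound = max(26, 19) = 26

26


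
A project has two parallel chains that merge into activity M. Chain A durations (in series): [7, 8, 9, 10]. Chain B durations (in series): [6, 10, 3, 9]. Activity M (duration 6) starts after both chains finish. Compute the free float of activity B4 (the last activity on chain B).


ES(B4) = sum of predecessors on chain B = 19
EF(B4) = ES + duration = 19 + 9 = 28
Successor of B4 is M. ES(M) = max(sum(A), sum(B)) = max(34, 28) = 34
Free float = ES(successor) - EF(current) = 34 - 28 = 6

6


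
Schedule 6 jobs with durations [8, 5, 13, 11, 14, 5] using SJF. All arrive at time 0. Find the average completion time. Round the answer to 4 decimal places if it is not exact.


SJF order (ascending): [5, 5, 8, 11, 13, 14]
Completion times:
  Job 1: burst=5, C=5
  Job 2: burst=5, C=10
  Job 3: burst=8, C=18
  Job 4: burst=11, C=29
  Job 5: burst=13, C=42
  Job 6: burst=14, C=56
Average completion = 160/6 = 26.6667

26.6667


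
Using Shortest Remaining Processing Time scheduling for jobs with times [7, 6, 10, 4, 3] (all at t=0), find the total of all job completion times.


Since all jobs arrive at t=0, SRPT equals SPT ordering.
SPT order: [3, 4, 6, 7, 10]
Completion times:
  Job 1: p=3, C=3
  Job 2: p=4, C=7
  Job 3: p=6, C=13
  Job 4: p=7, C=20
  Job 5: p=10, C=30
Total completion time = 3 + 7 + 13 + 20 + 30 = 73

73


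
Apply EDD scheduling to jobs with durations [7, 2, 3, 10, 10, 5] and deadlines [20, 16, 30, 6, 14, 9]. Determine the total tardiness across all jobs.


Sort by due date (EDD order): [(10, 6), (5, 9), (10, 14), (2, 16), (7, 20), (3, 30)]
Compute completion times and tardiness:
  Job 1: p=10, d=6, C=10, tardiness=max(0,10-6)=4
  Job 2: p=5, d=9, C=15, tardiness=max(0,15-9)=6
  Job 3: p=10, d=14, C=25, tardiness=max(0,25-14)=11
  Job 4: p=2, d=16, C=27, tardiness=max(0,27-16)=11
  Job 5: p=7, d=20, C=34, tardiness=max(0,34-20)=14
  Job 6: p=3, d=30, C=37, tardiness=max(0,37-30)=7
Total tardiness = 53

53


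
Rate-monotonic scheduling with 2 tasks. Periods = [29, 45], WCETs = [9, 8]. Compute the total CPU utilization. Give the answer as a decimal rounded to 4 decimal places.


Compute individual utilizations (exact fractions):
  Task 1: C/T = 9/29 (approx. 0.3103)
  Task 2: C/T = 8/45 (approx. 0.1778)
Total utilization U = 9/29 + 8/45 = 637/1305
Rounded to 4 decimal places: U = 0.4881
RM (Liu & Layland) bound for 2 tasks = 0.828427; compare with U = 637/1305 (approx. 0.488123)
U <= bound, so schedulable by RM sufficient condition.

0.4881


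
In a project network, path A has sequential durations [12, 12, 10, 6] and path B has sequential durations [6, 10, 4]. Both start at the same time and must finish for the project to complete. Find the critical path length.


Path A total = 12 + 12 + 10 + 6 = 40
Path B total = 6 + 10 + 4 = 20
Critical path = longest path = max(40, 20) = 40

40


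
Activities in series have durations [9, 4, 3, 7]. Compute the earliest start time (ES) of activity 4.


Activity 4 starts after activities 1 through 3 complete.
Predecessor durations: [9, 4, 3]
ES = 9 + 4 + 3 = 16

16


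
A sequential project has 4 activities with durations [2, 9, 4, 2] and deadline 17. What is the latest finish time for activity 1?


LF(activity 1) = deadline - sum of successor durations
Successors: activities 2 through 4 with durations [9, 4, 2]
Sum of successor durations = 15
LF = 17 - 15 = 2

2


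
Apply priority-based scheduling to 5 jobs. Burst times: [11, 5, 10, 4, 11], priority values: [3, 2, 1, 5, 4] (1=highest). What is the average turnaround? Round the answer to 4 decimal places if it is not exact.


Sort by priority (ascending = highest first):
Order: [(1, 10), (2, 5), (3, 11), (4, 11), (5, 4)]
Completion times:
  Priority 1, burst=10, C=10
  Priority 2, burst=5, C=15
  Priority 3, burst=11, C=26
  Priority 4, burst=11, C=37
  Priority 5, burst=4, C=41
Average turnaround = 129/5 = 25.8

25.8


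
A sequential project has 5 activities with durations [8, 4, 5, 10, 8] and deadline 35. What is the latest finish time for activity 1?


LF(activity 1) = deadline - sum of successor durations
Successors: activities 2 through 5 with durations [4, 5, 10, 8]
Sum of successor durations = 27
LF = 35 - 27 = 8

8


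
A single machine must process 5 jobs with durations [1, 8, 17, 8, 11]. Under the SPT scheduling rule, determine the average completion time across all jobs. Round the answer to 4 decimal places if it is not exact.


Sort jobs by processing time (SPT order): [1, 8, 8, 11, 17]
Compute completion times sequentially:
  Job 1: processing = 1, completes at 1
  Job 2: processing = 8, completes at 9
  Job 3: processing = 8, completes at 17
  Job 4: processing = 11, completes at 28
  Job 5: processing = 17, completes at 45
Sum of completion times = 100
Average completion time = 100/5 = 20.0

20.0


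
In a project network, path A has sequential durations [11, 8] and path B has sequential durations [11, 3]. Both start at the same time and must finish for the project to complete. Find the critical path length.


Path A total = 11 + 8 = 19
Path B total = 11 + 3 = 14
Critical path = longest path = max(19, 14) = 19

19


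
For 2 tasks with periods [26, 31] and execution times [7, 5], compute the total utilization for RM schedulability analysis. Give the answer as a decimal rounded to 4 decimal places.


Compute individual utilizations (exact fractions):
  Task 1: C/T = 7/26 (approx. 0.2692)
  Task 2: C/T = 5/31 (approx. 0.1613)
Total utilization U = 7/26 + 5/31 = 347/806
Rounded to 4 decimal places: U = 0.4305
RM (Liu & Layland) bound for 2 tasks = 0.828427; compare with U = 347/806 (approx. 0.430521)
U <= bound, so schedulable by RM sufficient condition.

0.4305


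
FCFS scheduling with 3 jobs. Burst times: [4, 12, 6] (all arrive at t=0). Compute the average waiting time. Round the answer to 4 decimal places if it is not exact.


FCFS order (as given): [4, 12, 6]
Waiting times:
  Job 1: wait = 0
  Job 2: wait = 4
  Job 3: wait = 16
Sum of waiting times = 20
Average waiting time = 20/3 = 6.6667

6.6667


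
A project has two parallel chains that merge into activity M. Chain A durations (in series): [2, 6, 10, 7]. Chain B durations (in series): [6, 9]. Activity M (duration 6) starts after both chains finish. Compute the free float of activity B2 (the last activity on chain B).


ES(B2) = sum of predecessors on chain B = 6
EF(B2) = ES + duration = 6 + 9 = 15
Successor of B2 is M. ES(M) = max(sum(A), sum(B)) = max(25, 15) = 25
Free float = ES(successor) - EF(current) = 25 - 15 = 10

10


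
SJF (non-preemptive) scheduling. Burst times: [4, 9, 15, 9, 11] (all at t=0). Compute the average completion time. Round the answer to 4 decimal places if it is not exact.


SJF order (ascending): [4, 9, 9, 11, 15]
Completion times:
  Job 1: burst=4, C=4
  Job 2: burst=9, C=13
  Job 3: burst=9, C=22
  Job 4: burst=11, C=33
  Job 5: burst=15, C=48
Average completion = 120/5 = 24.0

24.0


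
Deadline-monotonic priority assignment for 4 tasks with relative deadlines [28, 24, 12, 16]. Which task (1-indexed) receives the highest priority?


Sort tasks by relative deadline (ascending):
  Task 3: deadline = 12
  Task 4: deadline = 16
  Task 2: deadline = 24
  Task 1: deadline = 28
Priority order (highest first): [3, 4, 2, 1]
Highest priority task = 3

3


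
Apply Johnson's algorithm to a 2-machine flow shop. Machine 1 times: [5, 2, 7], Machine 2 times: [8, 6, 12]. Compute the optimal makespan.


Apply Johnson's rule:
  Group 1 (a <= b): [(2, 2, 6), (1, 5, 8), (3, 7, 12)]
  Group 2 (a > b): []
Optimal job order: [2, 1, 3]
Schedule:
  Job 2: M1 done at 2, M2 done at 8
  Job 1: M1 done at 7, M2 done at 16
  Job 3: M1 done at 14, M2 done at 28
Makespan = 28

28


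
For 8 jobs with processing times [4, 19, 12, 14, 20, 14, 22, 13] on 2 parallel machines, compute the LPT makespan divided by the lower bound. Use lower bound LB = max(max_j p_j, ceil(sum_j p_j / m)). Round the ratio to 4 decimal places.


LPT order: [22, 20, 19, 14, 14, 13, 12, 4]
Machine loads after assignment: [62, 56]
LPT makespan = 62
Lower bound = max(max_job, ceil(total/2)) = max(22, 59) = 59
Ratio = 62 / 59 = 1.0508

1.0508


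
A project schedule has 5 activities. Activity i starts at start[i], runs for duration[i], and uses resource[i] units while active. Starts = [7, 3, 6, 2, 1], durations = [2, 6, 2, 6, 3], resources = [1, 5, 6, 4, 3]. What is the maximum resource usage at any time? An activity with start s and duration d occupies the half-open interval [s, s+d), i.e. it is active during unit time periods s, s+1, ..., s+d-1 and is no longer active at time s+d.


Each activity i is active on [start_i, start_i + duration_i).
Compute total resource usage per time slot:
  t=0: active resources = [], total = 0
  t=1: active resources = [3], total = 3
  t=2: active resources = [4, 3], total = 7
  t=3: active resources = [5, 4, 3], total = 12
  t=4: active resources = [5, 4], total = 9
  t=5: active resources = [5, 4], total = 9
  t=6: active resources = [5, 6, 4], total = 15
  t=7: active resources = [1, 5, 6, 4], total = 16
  t=8: active resources = [1, 5], total = 6
Peak resource demand = 16

16


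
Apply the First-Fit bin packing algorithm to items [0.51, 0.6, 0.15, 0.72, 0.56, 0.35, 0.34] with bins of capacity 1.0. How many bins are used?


Place items sequentially using First-Fit:
  Item 0.51 -> new Bin 1
  Item 0.6 -> new Bin 2
  Item 0.15 -> Bin 1 (now 0.66)
  Item 0.72 -> new Bin 3
  Item 0.56 -> new Bin 4
  Item 0.35 -> Bin 2 (now 0.95)
  Item 0.34 -> Bin 1 (now 1.0)
Total bins used = 4

4


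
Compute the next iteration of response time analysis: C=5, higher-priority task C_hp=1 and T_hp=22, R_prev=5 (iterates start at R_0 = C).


R_next = C + ceil(R_prev / T_hp) * C_hp
ceil(5 / 22) = ceil(0.2273) = 1
Interference = 1 * 1 = 1
R_next = 5 + 1 = 6

6


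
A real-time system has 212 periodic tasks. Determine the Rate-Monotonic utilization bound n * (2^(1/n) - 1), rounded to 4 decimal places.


Compute 2^(1/212) = 1.0032749130
Subtract 1: 1.0032749130 - 1 = 0.0032749130
Multiply by n: 212 * 0.0032749130 = 0.6942815560
Round to 4 dp: 0.6943

0.6943


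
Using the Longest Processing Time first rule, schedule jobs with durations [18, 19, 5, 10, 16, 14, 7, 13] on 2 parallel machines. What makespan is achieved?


Sort jobs in decreasing order (LPT): [19, 18, 16, 14, 13, 10, 7, 5]
Assign each job to the least loaded machine:
  Machine 1: jobs [19, 14, 13, 5], load = 51
  Machine 2: jobs [18, 16, 10, 7], load = 51
Makespan = max load = 51

51


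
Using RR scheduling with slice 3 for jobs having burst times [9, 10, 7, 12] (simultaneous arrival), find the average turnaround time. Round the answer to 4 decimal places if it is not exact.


Time quantum = 3
Execution trace:
  J1 runs 3 units, time = 3
  J2 runs 3 units, time = 6
  J3 runs 3 units, time = 9
  J4 runs 3 units, time = 12
  J1 runs 3 units, time = 15
  J2 runs 3 units, time = 18
  J3 runs 3 units, time = 21
  J4 runs 3 units, time = 24
  J1 runs 3 units, time = 27
  J2 runs 3 units, time = 30
  J3 runs 1 units, time = 31
  J4 runs 3 units, time = 34
  J2 runs 1 units, time = 35
  J4 runs 3 units, time = 38
Finish times: [27, 35, 31, 38]
Average turnaround = 131/4 = 32.75

32.75


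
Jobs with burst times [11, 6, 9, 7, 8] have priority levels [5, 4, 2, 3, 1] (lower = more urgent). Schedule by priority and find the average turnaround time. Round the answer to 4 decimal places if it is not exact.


Sort by priority (ascending = highest first):
Order: [(1, 8), (2, 9), (3, 7), (4, 6), (5, 11)]
Completion times:
  Priority 1, burst=8, C=8
  Priority 2, burst=9, C=17
  Priority 3, burst=7, C=24
  Priority 4, burst=6, C=30
  Priority 5, burst=11, C=41
Average turnaround = 120/5 = 24.0

24.0


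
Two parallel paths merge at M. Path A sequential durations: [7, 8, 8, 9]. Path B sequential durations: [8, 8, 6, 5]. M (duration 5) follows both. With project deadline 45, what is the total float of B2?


Forward pass: ES(B2) = sum of predecessors on chain B = 8
EF = ES + duration = 8 + 8 = 16
Backward pass: LF(M) = deadline = 45; LS(M) = 45 - 5 = 40
LF(B2) = LS(M) - sum(successors on chain B) = 40 - 11 = 29
LS = LF - duration = 29 - 8 = 21
Total float = LS - ES = 21 - 8 = 13

13


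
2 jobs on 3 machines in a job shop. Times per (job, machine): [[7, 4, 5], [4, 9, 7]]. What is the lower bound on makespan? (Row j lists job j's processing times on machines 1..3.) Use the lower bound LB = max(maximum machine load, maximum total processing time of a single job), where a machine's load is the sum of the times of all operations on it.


Machine loads:
  Machine 1: 7 + 4 = 11
  Machine 2: 4 + 9 = 13
  Machine 3: 5 + 7 = 12
Max machine load = 13
Job totals:
  Job 1: 16
  Job 2: 20
Max job total = 20
Lower bound = max(13, 20) = 20

20


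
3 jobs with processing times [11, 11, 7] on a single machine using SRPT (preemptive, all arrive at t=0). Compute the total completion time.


Since all jobs arrive at t=0, SRPT equals SPT ordering.
SPT order: [7, 11, 11]
Completion times:
  Job 1: p=7, C=7
  Job 2: p=11, C=18
  Job 3: p=11, C=29
Total completion time = 7 + 18 + 29 = 54

54


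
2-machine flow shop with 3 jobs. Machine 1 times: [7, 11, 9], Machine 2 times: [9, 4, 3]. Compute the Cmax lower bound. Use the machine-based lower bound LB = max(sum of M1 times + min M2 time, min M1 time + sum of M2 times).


LB1 = sum(M1 times) + min(M2 times) = 27 + 3 = 30
LB2 = min(M1 times) + sum(M2 times) = 7 + 16 = 23
Lower bound = max(LB1, LB2) = max(30, 23) = 30

30


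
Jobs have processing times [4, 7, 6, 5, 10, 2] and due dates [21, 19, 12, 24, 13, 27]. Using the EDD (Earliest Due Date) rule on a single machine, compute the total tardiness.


Sort by due date (EDD order): [(6, 12), (10, 13), (7, 19), (4, 21), (5, 24), (2, 27)]
Compute completion times and tardiness:
  Job 1: p=6, d=12, C=6, tardiness=max(0,6-12)=0
  Job 2: p=10, d=13, C=16, tardiness=max(0,16-13)=3
  Job 3: p=7, d=19, C=23, tardiness=max(0,23-19)=4
  Job 4: p=4, d=21, C=27, tardiness=max(0,27-21)=6
  Job 5: p=5, d=24, C=32, tardiness=max(0,32-24)=8
  Job 6: p=2, d=27, C=34, tardiness=max(0,34-27)=7
Total tardiness = 28

28


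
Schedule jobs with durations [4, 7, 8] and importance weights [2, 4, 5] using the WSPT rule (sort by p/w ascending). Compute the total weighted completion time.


Compute p/w ratios and sort ascending (WSPT): [(8, 5), (7, 4), (4, 2)]
Compute weighted completion times:
  Job (p=8,w=5): C=8, w*C=5*8=40
  Job (p=7,w=4): C=15, w*C=4*15=60
  Job (p=4,w=2): C=19, w*C=2*19=38
Total weighted completion time = 138

138


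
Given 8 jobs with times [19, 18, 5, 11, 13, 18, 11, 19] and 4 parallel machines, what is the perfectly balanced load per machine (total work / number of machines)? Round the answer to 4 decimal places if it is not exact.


Total processing time = 19 + 18 + 5 + 11 + 13 + 18 + 11 + 19 = 114
Number of machines = 4
Ideal balanced load = 114 / 4 = 28.5

28.5


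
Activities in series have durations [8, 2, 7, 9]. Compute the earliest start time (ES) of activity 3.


Activity 3 starts after activities 1 through 2 complete.
Predecessor durations: [8, 2]
ES = 8 + 2 = 10

10


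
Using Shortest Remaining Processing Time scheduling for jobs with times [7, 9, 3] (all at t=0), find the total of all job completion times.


Since all jobs arrive at t=0, SRPT equals SPT ordering.
SPT order: [3, 7, 9]
Completion times:
  Job 1: p=3, C=3
  Job 2: p=7, C=10
  Job 3: p=9, C=19
Total completion time = 3 + 10 + 19 = 32

32


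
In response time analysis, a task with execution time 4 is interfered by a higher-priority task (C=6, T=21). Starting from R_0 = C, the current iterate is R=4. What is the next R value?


R_next = C + ceil(R_prev / T_hp) * C_hp
ceil(4 / 21) = ceil(0.1905) = 1
Interference = 1 * 6 = 6
R_next = 4 + 6 = 10

10


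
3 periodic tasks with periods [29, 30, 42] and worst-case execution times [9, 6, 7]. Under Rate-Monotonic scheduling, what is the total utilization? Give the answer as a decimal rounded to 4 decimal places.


Compute individual utilizations (exact fractions):
  Task 1: C/T = 9/29 (approx. 0.3103)
  Task 2: C/T = 6/30 = 1/5 (approx. 0.2)
  Task 3: C/T = 7/42 = 1/6 (approx. 0.1667)
Total utilization U = 9/29 + 1/5 + 1/6 = 589/870
Rounded to 4 decimal places: U = 0.6770
RM (Liu & Layland) bound for 3 tasks = 0.779763; compare with U = 589/870 (approx. 0.677011)
U <= bound, so schedulable by RM sufficient condition.

0.6770
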